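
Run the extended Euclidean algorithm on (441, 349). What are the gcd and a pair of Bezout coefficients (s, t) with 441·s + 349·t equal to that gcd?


Euclidean algorithm on (441, 349) — divide until remainder is 0:
  441 = 1 · 349 + 92
  349 = 3 · 92 + 73
  92 = 1 · 73 + 19
  73 = 3 · 19 + 16
  19 = 1 · 16 + 3
  16 = 5 · 3 + 1
  3 = 3 · 1 + 0
gcd(441, 349) = 1.
Track Bezout coefficients alongside the remainders: start with r₀ = 441 = a·1 + b·0 (s = 1, t = 0) and r₁ = 349 = a·0 + b·1 (s = 0, t = 1); each new remainder r_{k+1} = r_{k-1} − q_k·r_k inherits s_{k+1} = s_{k-1} − q_k·s_k, t_{k+1} = t_{k-1} − q_k·t_k, so r_k = a·s_k + b·t_k at every step:
  q = 1: r = 92, s = 1 − 1·0 = 1, t = 0 − 1·1 = -1  (check: 441·1 + 349·(-1) = 92)
  q = 3: r = 73, s = 0 − 3·1 = -3, t = 1 − 3·(-1) = 4  (check: 441·(-3) + 349·4 = 73)
  q = 1: r = 19, s = 1 − 1·(-3) = 4, t = -1 − 1·4 = -5  (check: 441·4 + 349·(-5) = 19)
  q = 3: r = 16, s = -3 − 3·4 = -15, t = 4 − 3·(-5) = 19  (check: 441·(-15) + 349·19 = 16)
  q = 1: r = 3, s = 4 − 1·(-15) = 19, t = -5 − 1·19 = -24  (check: 441·19 + 349·(-24) = 3)
  q = 5: r = 1, s = -15 − 5·19 = -110, t = 19 − 5·(-24) = 139  (check: 441·(-110) + 349·139 = 1)
The row with r = 1 (the gcd) gives the Bezout coefficients s = -110, t = 139.
Result: 441 · (-110) + 349 · (139) = 1.

gcd(441, 349) = 1; s = -110, t = 139 (check: 441·(-110) + 349·139 = 1).


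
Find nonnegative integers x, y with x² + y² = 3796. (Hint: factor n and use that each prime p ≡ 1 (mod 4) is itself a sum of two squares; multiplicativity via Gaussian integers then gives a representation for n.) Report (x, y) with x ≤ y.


Step 1: Factor n = 3796 = 2^2 · 13 · 73.
Step 2: Check the mod-4 condition on each prime factor: 2 = 2 (special); 13 ≡ 1 (mod 4), exponent 1; 73 ≡ 1 (mod 4), exponent 1.
All primes ≡ 3 (mod 4) appear to even exponent (or don't appear), so by the two-squares theorem n IS expressible as a sum of two squares.
Step 3: Build a representation. Group n = k² · m with k = 2 and m = 13 · 73 = 949 (a product of primes ≡ 1 (mod 4)); a representation of m scales to one of n via (k·x)² + (k·y)² = k²(x² + y²). Each prime p ≡ 1 (mod 4) is itself a sum of two squares; find a² by testing p − a² for a perfect square:
  13: 13 − 1² = 12, 13 − 2² = 9 = 3² ⇒ 13 = 2² + 3².
  73: 73 − 1² = 72, 73 − 2² = 69, 73 − 3² = 64 = 8² ⇒ 73 = 3² + 8².
  Combine using the Brahmagupta–Fibonacci identity (a² + b²)(c² + d²) = (ac − bd)² + (ad + bc)² = (ac + bd)² + (ad − bc)²:
  13 · 73 = 949: from (2² + 3²)(3² + 8²), take (2·3 − 3·8, 2·8 + 3·3) = (6 − 24, 16 + 9) = (-18, 25); dropping signs (only squares matter) gives (18, 25); check 18² + 25² = 324 + 625 = 949 ✓.
  Scale by k = 2: (2·18, 2·25) = (36, 50).
Step 4: Order so x ≤ y and verify: 36² + 50² = 1296 + 2500 = 3796 = n. ✓

n = 3796 = 36² + 50² (one valid representation with x ≤ y).


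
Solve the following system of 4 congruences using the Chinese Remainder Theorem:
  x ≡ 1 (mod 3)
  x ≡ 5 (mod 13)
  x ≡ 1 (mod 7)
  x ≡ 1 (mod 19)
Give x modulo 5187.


Product of moduli M = 3 · 13 · 7 · 19 = 5187.
Merge one congruence at a time:
  Start: x ≡ 1 (mod 3).
  Combine with x ≡ 5 (mod 13); new modulus lcm = 39.
    Write x = 1 + 3·t and substitute into x ≡ 5 (mod 13): 3·t ≡ 5 − 1 = 4 (mod 13).
    The inverse of 3 mod 13 is 9 (since 3·9 = 27 = 2·13 + 1), so t ≡ 9·4 = 36 ≡ 10 (mod 13).
    Then x = 1 + 3·10 = 31, valid modulo lcm(3, 13) = 39: x ≡ 31 (mod 39).
  Combine with x ≡ 1 (mod 7); new modulus lcm = 273.
    Write x = 31 + 39·t and substitute into x ≡ 1 (mod 7): 39·t ≡ 1 − 31 = -30 (mod 7).
    Reduce coefficients mod 7: 4·t ≡ 5 (mod 7).
    The inverse of 4 mod 7 is 2 (since 4·2 = 8 = 1·7 + 1), so t ≡ 2·5 = 10 ≡ 3 (mod 7).
    Then x = 31 + 39·3 = 148, valid modulo lcm(39, 7) = 273: x ≡ 148 (mod 273).
  Combine with x ≡ 1 (mod 19); new modulus lcm = 5187.
    Write x = 148 + 273·t and substitute into x ≡ 1 (mod 19): 273·t ≡ 1 − 148 = -147 (mod 19).
    Reduce coefficients mod 19: 7·t ≡ 5 (mod 19).
    The inverse of 7 mod 19 is 11 (since 7·11 = 77 = 4·19 + 1), so t ≡ 11·5 = 55 ≡ 17 (mod 19).
    Then x = 148 + 273·17 = 4789, valid modulo lcm(273, 19) = 5187: x ≡ 4789 (mod 5187).
Verify against each original: 4789 mod 3 = 1, 4789 mod 13 = 5, 4789 mod 7 = 1, 4789 mod 19 = 1.

x ≡ 4789 (mod 5187).


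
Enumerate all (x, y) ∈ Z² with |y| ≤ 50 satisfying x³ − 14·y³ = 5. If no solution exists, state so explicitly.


The equation is x³ - 14y³ = 5. For fixed y, x³ = 14·y³ + 5, so a solution requires the RHS to be a perfect cube.
Strategy: iterate y from -50 to 50, compute RHS = 14·y³ + 5, and check whether it is a (positive or negative) perfect cube.
Check small values of y:
  y = 0: RHS = 5 is not a perfect cube.
  y = 1: RHS = 19 is not a perfect cube.
  y = -1: RHS = -9 is not a perfect cube.
  y = 2: RHS = 117 is not a perfect cube.
  y = -2: RHS = -107 is not a perfect cube.
  y = 3: RHS = 383 is not a perfect cube.
  y = -3: RHS = -373 is not a perfect cube.
Continuing the search up to |y| = 50 finds no solutions either.
No (x, y) in the scanned range satisfies the equation.

No integer solutions with |y| ≤ 50.


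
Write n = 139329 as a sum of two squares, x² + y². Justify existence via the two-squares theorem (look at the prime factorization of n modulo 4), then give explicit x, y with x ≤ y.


Step 1: Factor n = 139329 = 3^2 · 113 · 137.
Step 2: Check the mod-4 condition on each prime factor: 3 ≡ 3 (mod 4), exponent 2 (must be even); 113 ≡ 1 (mod 4), exponent 1; 137 ≡ 1 (mod 4), exponent 1.
All primes ≡ 3 (mod 4) appear to even exponent (or don't appear), so by the two-squares theorem n IS expressible as a sum of two squares.
Step 3: Build a representation. Group n = k² · m with k = 3 and m = 113 · 137 = 15481 (a product of primes ≡ 1 (mod 4)); a representation of m scales to one of n via (k·x)² + (k·y)² = k²(x² + y²). Each prime p ≡ 1 (mod 4) is itself a sum of two squares; find a² by testing p − a² for a perfect square:
  113: 113 − 1² = 112, 113 − 2² = 109, 113 − 3² = 104, 113 − 4² = 97, 113 − 5² = 88, 113 − 6² = 77, 113 − 7² = 64 = 8² ⇒ 113 = 7² + 8².
  137: 137 − 1² = 136, 137 − 2² = 133, 137 − 3² = 128, 137 − 4² = 121 = 11² ⇒ 137 = 4² + 11².
  Combine using the Brahmagupta–Fibonacci identity (a² + b²)(c² + d²) = (ac − bd)² + (ad + bc)² = (ac + bd)² + (ad − bc)²:
  113 · 137 = 15481: from (7² + 8²)(4² + 11²), take (7·4 − 8·11, 7·11 + 8·4) = (28 − 88, 77 + 32) = (-60, 109); dropping signs (only squares matter) gives (60, 109); check 60² + 109² = 3600 + 11881 = 15481 ✓.
  Scale by k = 3: (3·60, 3·109) = (180, 327).
Step 4: Order so x ≤ y and verify: 180² + 327² = 32400 + 106929 = 139329 = n. ✓

n = 139329 = 180² + 327² (one valid representation with x ≤ y).


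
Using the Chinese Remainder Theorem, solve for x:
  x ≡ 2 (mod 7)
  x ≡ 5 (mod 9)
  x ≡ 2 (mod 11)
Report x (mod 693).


Moduli 7, 9, 11 are pairwise coprime; by CRT there is a unique solution modulo M = 7 · 9 · 11 = 693.
Solve pairwise, accumulating the modulus:
  Start with x ≡ 2 (mod 7).
  Combine with x ≡ 5 (mod 9): since gcd(7, 9) = 1, we get a unique residue mod 63.
    Write x = 2 + 7·t and substitute into x ≡ 5 (mod 9): 7·t ≡ 5 − 2 = 3 (mod 9).
    The inverse of 7 mod 9 is 4 (since 7·4 = 28 = 3·9 + 1), so t ≡ 4·3 = 12 ≡ 3 (mod 9).
    Then x = 2 + 7·3 = 23, valid modulo lcm(7, 9) = 63: x ≡ 23 (mod 63).
  Combine with x ≡ 2 (mod 11): since gcd(63, 11) = 1, we get a unique residue mod 693.
    Write x = 23 + 63·t and substitute into x ≡ 2 (mod 11): 63·t ≡ 2 − 23 = -21 (mod 11).
    Reduce coefficients mod 11: 8·t ≡ 1 (mod 11).
    The inverse of 8 mod 11 is 7 (since 8·7 = 56 = 5·11 + 1), so t ≡ 7·1 = 7 ≡ 7 (mod 11).
    Then x = 23 + 63·7 = 464, valid modulo lcm(63, 11) = 693: x ≡ 464 (mod 693).
Verify: 464 mod 7 = 2 ✓, 464 mod 9 = 5 ✓, 464 mod 11 = 2 ✓.

x ≡ 464 (mod 693).


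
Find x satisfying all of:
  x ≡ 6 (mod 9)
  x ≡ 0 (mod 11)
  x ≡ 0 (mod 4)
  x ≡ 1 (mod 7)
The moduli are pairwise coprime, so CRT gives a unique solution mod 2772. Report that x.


Product of moduli M = 9 · 11 · 4 · 7 = 2772.
Merge one congruence at a time:
  Start: x ≡ 6 (mod 9).
  Combine with x ≡ 0 (mod 11); new modulus lcm = 99.
    Write x = 6 + 9·t and substitute into x ≡ 0 (mod 11): 9·t ≡ 0 − 6 = -6 (mod 11).
    Reduce coefficients mod 11: 9·t ≡ 5 (mod 11).
    The inverse of 9 mod 11 is 5 (since 9·5 = 45 = 4·11 + 1), so t ≡ 5·5 = 25 ≡ 3 (mod 11).
    Then x = 6 + 9·3 = 33, valid modulo lcm(9, 11) = 99: x ≡ 33 (mod 99).
  Combine with x ≡ 0 (mod 4); new modulus lcm = 396.
    Write x = 33 + 99·t and substitute into x ≡ 0 (mod 4): 99·t ≡ 0 − 33 = -33 (mod 4).
    Reduce coefficients mod 4: 3·t ≡ 3 (mod 4).
    The inverse of 3 mod 4 is 3 (since 3·3 = 9 = 2·4 + 1), so t ≡ 3·3 = 9 ≡ 1 (mod 4).
    Then x = 33 + 99·1 = 132, valid modulo lcm(99, 4) = 396: x ≡ 132 (mod 396).
  Combine with x ≡ 1 (mod 7); new modulus lcm = 2772.
    Write x = 132 + 396·t and substitute into x ≡ 1 (mod 7): 396·t ≡ 1 − 132 = -131 (mod 7).
    Reduce coefficients mod 7: 4·t ≡ 2 (mod 7).
    The inverse of 4 mod 7 is 2 (since 4·2 = 8 = 1·7 + 1), so t ≡ 2·2 = 4 ≡ 4 (mod 7).
    Then x = 132 + 396·4 = 1716, valid modulo lcm(396, 7) = 2772: x ≡ 1716 (mod 2772).
Verify against each original: 1716 mod 9 = 6, 1716 mod 11 = 0, 1716 mod 4 = 0, 1716 mod 7 = 1.

x ≡ 1716 (mod 2772).


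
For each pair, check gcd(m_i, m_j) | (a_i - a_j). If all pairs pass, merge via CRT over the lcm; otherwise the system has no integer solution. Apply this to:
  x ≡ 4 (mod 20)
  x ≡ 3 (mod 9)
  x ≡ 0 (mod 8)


Moduli 20, 9, 8 are not pairwise coprime, so CRT works modulo lcm(m_i) when all pairwise compatibility conditions hold.
Pairwise compatibility: gcd(m_i, m_j) must divide a_i - a_j for every pair.
Merge one congruence at a time:
  Start: x ≡ 4 (mod 20).
  Combine with x ≡ 3 (mod 9): gcd(20, 9) = 1; 3 - 4 = -1, which IS divisible by 1, so compatible.
    Write x = 4 + 20·t and substitute into x ≡ 3 (mod 9): 20·t ≡ 3 − 4 = -1 (mod 9).
    Reduce coefficients mod 9: 2·t ≡ 8 (mod 9).
    The inverse of 2 mod 9 is 5 (since 2·5 = 10 = 1·9 + 1), so t ≡ 5·8 = 40 ≡ 4 (mod 9).
    Then x = 4 + 20·4 = 84, valid modulo lcm(20, 9) = 180: x ≡ 84 (mod 180).
  Combine with x ≡ 0 (mod 8): gcd(180, 8) = 4; 0 - 84 = -84, which IS divisible by 4, so compatible.
    Write x = 84 + 180·t and substitute into x ≡ 0 (mod 8): 180·t ≡ 0 − 84 = -84 (mod 8).
    Divide the congruence (and modulus) by g = 4: 45·t ≡ -21 (mod 2).
    Reduce coefficients mod 2: 1·t ≡ 1 (mod 2).
    So t ≡ 1 (mod 2).
    Then x = 84 + 180·1 = 264, valid modulo lcm(180, 8) = 360: x ≡ 264 (mod 360).
Verify: 264 mod 20 = 4, 264 mod 9 = 3, 264 mod 8 = 0.

x ≡ 264 (mod 360).


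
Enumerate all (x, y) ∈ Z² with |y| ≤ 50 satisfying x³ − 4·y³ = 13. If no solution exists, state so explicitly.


The equation is x³ - 4y³ = 13. For fixed y, x³ = 4·y³ + 13, so a solution requires the RHS to be a perfect cube.
Strategy: iterate y from -50 to 50, compute RHS = 4·y³ + 13, and check whether it is a (positive or negative) perfect cube.
Check small values of y:
  y = 0: RHS = 13 is not a perfect cube.
  y = 1: RHS = 17 is not a perfect cube.
  y = -1: RHS = 9 is not a perfect cube.
  y = 2: RHS = 45 is not a perfect cube.
  y = -2: RHS = -19 is not a perfect cube.
  y = 3: RHS = 121 is not a perfect cube.
  y = -3: RHS = -95 is not a perfect cube.
Continuing the search up to |y| = 50 finds no solutions either.
No (x, y) in the scanned range satisfies the equation.

No integer solutions with |y| ≤ 50.


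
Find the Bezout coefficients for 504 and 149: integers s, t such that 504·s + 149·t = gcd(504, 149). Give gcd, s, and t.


Euclidean algorithm on (504, 149) — divide until remainder is 0:
  504 = 3 · 149 + 57
  149 = 2 · 57 + 35
  57 = 1 · 35 + 22
  35 = 1 · 22 + 13
  22 = 1 · 13 + 9
  13 = 1 · 9 + 4
  9 = 2 · 4 + 1
  4 = 4 · 1 + 0
gcd(504, 149) = 1.
Track Bezout coefficients alongside the remainders: start with r₀ = 504 = a·1 + b·0 (s = 1, t = 0) and r₁ = 149 = a·0 + b·1 (s = 0, t = 1); each new remainder r_{k+1} = r_{k-1} − q_k·r_k inherits s_{k+1} = s_{k-1} − q_k·s_k, t_{k+1} = t_{k-1} − q_k·t_k, so r_k = a·s_k + b·t_k at every step:
  q = 3: r = 57, s = 1 − 3·0 = 1, t = 0 − 3·1 = -3  (check: 504·1 + 149·(-3) = 57)
  q = 2: r = 35, s = 0 − 2·1 = -2, t = 1 − 2·(-3) = 7  (check: 504·(-2) + 149·7 = 35)
  q = 1: r = 22, s = 1 − 1·(-2) = 3, t = -3 − 1·7 = -10  (check: 504·3 + 149·(-10) = 22)
  q = 1: r = 13, s = -2 − 1·3 = -5, t = 7 − 1·(-10) = 17  (check: 504·(-5) + 149·17 = 13)
  q = 1: r = 9, s = 3 − 1·(-5) = 8, t = -10 − 1·17 = -27  (check: 504·8 + 149·(-27) = 9)
  q = 1: r = 4, s = -5 − 1·8 = -13, t = 17 − 1·(-27) = 44  (check: 504·(-13) + 149·44 = 4)
  q = 2: r = 1, s = 8 − 2·(-13) = 34, t = -27 − 2·44 = -115  (check: 504·34 + 149·(-115) = 1)
The row with r = 1 (the gcd) gives the Bezout coefficients s = 34, t = -115.
Result: 504 · (34) + 149 · (-115) = 1.

gcd(504, 149) = 1; s = 34, t = -115 (check: 504·34 + 149·(-115) = 1).


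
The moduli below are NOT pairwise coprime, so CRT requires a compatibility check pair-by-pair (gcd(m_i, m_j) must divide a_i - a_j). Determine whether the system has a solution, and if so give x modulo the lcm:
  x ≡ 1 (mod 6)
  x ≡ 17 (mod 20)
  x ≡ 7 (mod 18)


Moduli 6, 20, 18 are not pairwise coprime, so CRT works modulo lcm(m_i) when all pairwise compatibility conditions hold.
Pairwise compatibility: gcd(m_i, m_j) must divide a_i - a_j for every pair.
Merge one congruence at a time:
  Start: x ≡ 1 (mod 6).
  Combine with x ≡ 17 (mod 20): gcd(6, 20) = 2; 17 - 1 = 16, which IS divisible by 2, so compatible.
    Write x = 1 + 6·t and substitute into x ≡ 17 (mod 20): 6·t ≡ 17 − 1 = 16 (mod 20).
    Divide the congruence (and modulus) by g = 2: 3·t ≡ 8 (mod 10).
    The inverse of 3 mod 10 is 7 (since 3·7 = 21 = 2·10 + 1), so t ≡ 7·8 = 56 ≡ 6 (mod 10).
    Then x = 1 + 6·6 = 37, valid modulo lcm(6, 20) = 60: x ≡ 37 (mod 60).
  Combine with x ≡ 7 (mod 18): gcd(60, 18) = 6; 7 - 37 = -30, which IS divisible by 6, so compatible.
    Write x = 37 + 60·t and substitute into x ≡ 7 (mod 18): 60·t ≡ 7 − 37 = -30 (mod 18).
    Divide the congruence (and modulus) by g = 6: 10·t ≡ -5 (mod 3).
    Reduce coefficients mod 3: 1·t ≡ 1 (mod 3).
    So t ≡ 1 (mod 3).
    Then x = 37 + 60·1 = 97, valid modulo lcm(60, 18) = 180: x ≡ 97 (mod 180).
Verify: 97 mod 6 = 1, 97 mod 20 = 17, 97 mod 18 = 7.

x ≡ 97 (mod 180).


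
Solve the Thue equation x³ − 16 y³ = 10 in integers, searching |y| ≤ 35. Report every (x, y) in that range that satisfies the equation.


The equation is x³ - 16y³ = 10. For fixed y, x³ = 16·y³ + 10, so a solution requires the RHS to be a perfect cube.
Strategy: iterate y from -35 to 35, compute RHS = 16·y³ + 10, and check whether it is a (positive or negative) perfect cube.
Check small values of y:
  y = 0: RHS = 10 is not a perfect cube.
  y = 1: RHS = 26 is not a perfect cube.
  y = -1: RHS = -6 is not a perfect cube.
  y = 2: RHS = 138 is not a perfect cube.
  y = -2: RHS = -118 is not a perfect cube.
  y = 3: RHS = 442 is not a perfect cube.
  y = -3: RHS = -422 is not a perfect cube.
Continuing the search up to |y| = 35 finds no solutions either.
No (x, y) in the scanned range satisfies the equation.

No integer solutions with |y| ≤ 35.


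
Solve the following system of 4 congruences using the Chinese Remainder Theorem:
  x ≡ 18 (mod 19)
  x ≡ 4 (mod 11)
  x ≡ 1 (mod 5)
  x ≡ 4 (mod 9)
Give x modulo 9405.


Product of moduli M = 19 · 11 · 5 · 9 = 9405.
Merge one congruence at a time:
  Start: x ≡ 18 (mod 19).
  Combine with x ≡ 4 (mod 11); new modulus lcm = 209.
    Write x = 18 + 19·t and substitute into x ≡ 4 (mod 11): 19·t ≡ 4 − 18 = -14 (mod 11).
    Reduce coefficients mod 11: 8·t ≡ 8 (mod 11).
    The inverse of 8 mod 11 is 7 (since 8·7 = 56 = 5·11 + 1), so t ≡ 7·8 = 56 ≡ 1 (mod 11).
    Then x = 18 + 19·1 = 37, valid modulo lcm(19, 11) = 209: x ≡ 37 (mod 209).
  Combine with x ≡ 1 (mod 5); new modulus lcm = 1045.
    Write x = 37 + 209·t and substitute into x ≡ 1 (mod 5): 209·t ≡ 1 − 37 = -36 (mod 5).
    Reduce coefficients mod 5: 4·t ≡ 4 (mod 5).
    The inverse of 4 mod 5 is 4 (since 4·4 = 16 = 3·5 + 1), so t ≡ 4·4 = 16 ≡ 1 (mod 5).
    Then x = 37 + 209·1 = 246, valid modulo lcm(209, 5) = 1045: x ≡ 246 (mod 1045).
  Combine with x ≡ 4 (mod 9); new modulus lcm = 9405.
    Write x = 246 + 1045·t and substitute into x ≡ 4 (mod 9): 1045·t ≡ 4 − 246 = -242 (mod 9).
    Reduce coefficients mod 9: 1·t ≡ 1 (mod 9).
    So t ≡ 1 (mod 9).
    Then x = 246 + 1045·1 = 1291, valid modulo lcm(1045, 9) = 9405: x ≡ 1291 (mod 9405).
Verify against each original: 1291 mod 19 = 18, 1291 mod 11 = 4, 1291 mod 5 = 1, 1291 mod 9 = 4.

x ≡ 1291 (mod 9405).


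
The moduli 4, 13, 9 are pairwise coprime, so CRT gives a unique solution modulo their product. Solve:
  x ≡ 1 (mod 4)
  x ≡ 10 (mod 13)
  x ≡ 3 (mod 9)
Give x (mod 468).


Moduli 4, 13, 9 are pairwise coprime; by CRT there is a unique solution modulo M = 4 · 13 · 9 = 468.
Solve pairwise, accumulating the modulus:
  Start with x ≡ 1 (mod 4).
  Combine with x ≡ 10 (mod 13): since gcd(4, 13) = 1, we get a unique residue mod 52.
    Write x = 1 + 4·t and substitute into x ≡ 10 (mod 13): 4·t ≡ 10 − 1 = 9 (mod 13).
    The inverse of 4 mod 13 is 10 (since 4·10 = 40 = 3·13 + 1), so t ≡ 10·9 = 90 ≡ 12 (mod 13).
    Then x = 1 + 4·12 = 49, valid modulo lcm(4, 13) = 52: x ≡ 49 (mod 52).
  Combine with x ≡ 3 (mod 9): since gcd(52, 9) = 1, we get a unique residue mod 468.
    Write x = 49 + 52·t and substitute into x ≡ 3 (mod 9): 52·t ≡ 3 − 49 = -46 (mod 9).
    Reduce coefficients mod 9: 7·t ≡ 8 (mod 9).
    The inverse of 7 mod 9 is 4 (since 7·4 = 28 = 3·9 + 1), so t ≡ 4·8 = 32 ≡ 5 (mod 9).
    Then x = 49 + 52·5 = 309, valid modulo lcm(52, 9) = 468: x ≡ 309 (mod 468).
Verify: 309 mod 4 = 1 ✓, 309 mod 13 = 10 ✓, 309 mod 9 = 3 ✓.

x ≡ 309 (mod 468).


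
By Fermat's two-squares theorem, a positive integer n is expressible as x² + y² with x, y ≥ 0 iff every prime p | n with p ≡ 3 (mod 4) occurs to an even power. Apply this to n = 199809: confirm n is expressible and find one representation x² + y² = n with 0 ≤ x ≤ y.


Step 1: Factor n = 199809 = 3^2 · 149^2.
Step 2: Check the mod-4 condition on each prime factor: 3 ≡ 3 (mod 4), exponent 2 (must be even); 149 ≡ 1 (mod 4), exponent 2.
All primes ≡ 3 (mod 4) appear to even exponent (or don't appear), so by the two-squares theorem n IS expressible as a sum of two squares.
Step 3: Build a representation. Group n = k² · m with k = 3 and m = 149 · 149 = 22201 (a product of primes ≡ 1 (mod 4)); a representation of m scales to one of n via (k·x)² + (k·y)² = k²(x² + y²). Each prime p ≡ 1 (mod 4) is itself a sum of two squares; find a² by testing p − a² for a perfect square:
  149: 149 − 1² = 148, 149 − 2² = 145, 149 − 3² = 140, 149 − 4² = 133, 149 − 5² = 124, 149 − 6² = 113, 149 − 7² = 100 = 10² ⇒ 149 = 7² + 10².
  Combine using the Brahmagupta–Fibonacci identity (a² + b²)(c² + d²) = (ac − bd)² + (ad + bc)² = (ac + bd)² + (ad − bc)²:
  149 · 149 = 22201: from (7² + 10²)(7² + 10²), take (7·7 − 10·10, 7·10 + 10·7) = (49 − 100, 70 + 70) = (-51, 140); dropping signs (only squares matter) gives (51, 140); check 51² + 140² = 2601 + 19600 = 22201 ✓.
  Scale by k = 3: (3·51, 3·140) = (153, 420).
Step 4: Order so x ≤ y and verify: 153² + 420² = 23409 + 176400 = 199809 = n. ✓

n = 199809 = 153² + 420² (one valid representation with x ≤ y).


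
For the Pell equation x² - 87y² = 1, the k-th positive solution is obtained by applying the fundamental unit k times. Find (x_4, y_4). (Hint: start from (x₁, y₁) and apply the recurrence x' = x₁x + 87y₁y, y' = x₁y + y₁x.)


Step 1: Find the fundamental solution (x₁, y₁) of x² - 87y² = 1.
  Expand √87 as a continued fraction. a₀ = ⌊√87⌋ = 9; iterate m_{k+1} = d_k·a_k − m_k, d_{k+1} = (87 − m_{k+1}²)/d_k, a_{k+1} = ⌊(a₀ + m_{k+1})/d_{k+1}⌋ (starting m₀ = 0, d₀ = 1), with convergents p_k = a_k·p_{k-1} + p_{k-2}, q_k = a_k·q_{k-1} + q_{k-2} (p₋₁ = 1, q₋₁ = 0):
  k = 0: a₀ = 9; p₀/q₀ = 9/1; p₀² − 87·q₀² = 81 − 87 = -6.
  k = 1: m = 9, d = 6, a = ⌊(9 + 9)/6⌋ = 3; p/q = (3·9 + 1)/(3·1 + 0) = 28/3; p² − 87·q² = 784 − 783 = 1.
  The first convergent with p² − 87·q² = 1 gives the fundamental solution (x₁, y₁) = (28, 3).
Step 2: Apply the recurrence (x_{n+1}, y_{n+1}) = (x₁x_n + 87y₁y_n, x₁y_n + y₁x_n) repeatedly.
  From (x_1, y_1) = (28, 3): x_2 = 28·28 + 87·3·3 = 1567; y_2 = 28·3 + 3·28 = 168.
  From (x_2, y_2) = (1567, 168): x_3 = 28·1567 + 87·3·168 = 87724; y_3 = 28·168 + 3·1567 = 9405.
  From (x_3, y_3) = (87724, 9405): x_4 = 28·87724 + 87·3·9405 = 4910977; y_4 = 28·9405 + 3·87724 = 526512.
Step 3: Verify x_4² - 87·y_4² = 24117695094529 - 24117695094528 = 1 (should be 1). ✓

(x_1, y_1) = (28, 3); (x_4, y_4) = (4910977, 526512).


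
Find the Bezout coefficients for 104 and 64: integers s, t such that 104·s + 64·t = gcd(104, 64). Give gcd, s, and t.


Euclidean algorithm on (104, 64) — divide until remainder is 0:
  104 = 1 · 64 + 40
  64 = 1 · 40 + 24
  40 = 1 · 24 + 16
  24 = 1 · 16 + 8
  16 = 2 · 8 + 0
gcd(104, 64) = 8.
Track Bezout coefficients alongside the remainders: start with r₀ = 104 = a·1 + b·0 (s = 1, t = 0) and r₁ = 64 = a·0 + b·1 (s = 0, t = 1); each new remainder r_{k+1} = r_{k-1} − q_k·r_k inherits s_{k+1} = s_{k-1} − q_k·s_k, t_{k+1} = t_{k-1} − q_k·t_k, so r_k = a·s_k + b·t_k at every step:
  q = 1: r = 40, s = 1 − 1·0 = 1, t = 0 − 1·1 = -1  (check: 104·1 + 64·(-1) = 40)
  q = 1: r = 24, s = 0 − 1·1 = -1, t = 1 − 1·(-1) = 2  (check: 104·(-1) + 64·2 = 24)
  q = 1: r = 16, s = 1 − 1·(-1) = 2, t = -1 − 1·2 = -3  (check: 104·2 + 64·(-3) = 16)
  q = 1: r = 8, s = -1 − 1·2 = -3, t = 2 − 1·(-3) = 5  (check: 104·(-3) + 64·5 = 8)
The row with r = 8 (the gcd) gives the Bezout coefficients s = -3, t = 5.
Result: 104 · (-3) + 64 · (5) = 8.

gcd(104, 64) = 8; s = -3, t = 5 (check: 104·(-3) + 64·5 = 8).


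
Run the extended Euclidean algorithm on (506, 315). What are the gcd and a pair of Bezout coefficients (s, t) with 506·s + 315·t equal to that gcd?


Euclidean algorithm on (506, 315) — divide until remainder is 0:
  506 = 1 · 315 + 191
  315 = 1 · 191 + 124
  191 = 1 · 124 + 67
  124 = 1 · 67 + 57
  67 = 1 · 57 + 10
  57 = 5 · 10 + 7
  10 = 1 · 7 + 3
  7 = 2 · 3 + 1
  3 = 3 · 1 + 0
gcd(506, 315) = 1.
Track Bezout coefficients alongside the remainders: start with r₀ = 506 = a·1 + b·0 (s = 1, t = 0) and r₁ = 315 = a·0 + b·1 (s = 0, t = 1); each new remainder r_{k+1} = r_{k-1} − q_k·r_k inherits s_{k+1} = s_{k-1} − q_k·s_k, t_{k+1} = t_{k-1} − q_k·t_k, so r_k = a·s_k + b·t_k at every step:
  q = 1: r = 191, s = 1 − 1·0 = 1, t = 0 − 1·1 = -1  (check: 506·1 + 315·(-1) = 191)
  q = 1: r = 124, s = 0 − 1·1 = -1, t = 1 − 1·(-1) = 2  (check: 506·(-1) + 315·2 = 124)
  q = 1: r = 67, s = 1 − 1·(-1) = 2, t = -1 − 1·2 = -3  (check: 506·2 + 315·(-3) = 67)
  q = 1: r = 57, s = -1 − 1·2 = -3, t = 2 − 1·(-3) = 5  (check: 506·(-3) + 315·5 = 57)
  q = 1: r = 10, s = 2 − 1·(-3) = 5, t = -3 − 1·5 = -8  (check: 506·5 + 315·(-8) = 10)
  q = 5: r = 7, s = -3 − 5·5 = -28, t = 5 − 5·(-8) = 45  (check: 506·(-28) + 315·45 = 7)
  q = 1: r = 3, s = 5 − 1·(-28) = 33, t = -8 − 1·45 = -53  (check: 506·33 + 315·(-53) = 3)
  q = 2: r = 1, s = -28 − 2·33 = -94, t = 45 − 2·(-53) = 151  (check: 506·(-94) + 315·151 = 1)
The row with r = 1 (the gcd) gives the Bezout coefficients s = -94, t = 151.
Result: 506 · (-94) + 315 · (151) = 1.

gcd(506, 315) = 1; s = -94, t = 151 (check: 506·(-94) + 315·151 = 1).


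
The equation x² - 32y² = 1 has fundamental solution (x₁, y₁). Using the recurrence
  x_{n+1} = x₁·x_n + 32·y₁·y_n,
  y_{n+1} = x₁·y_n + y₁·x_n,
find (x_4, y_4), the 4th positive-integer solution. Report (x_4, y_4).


Step 1: Find the fundamental solution (x₁, y₁) of x² - 32y² = 1.
  Expand √32 as a continued fraction. a₀ = ⌊√32⌋ = 5; iterate m_{k+1} = d_k·a_k − m_k, d_{k+1} = (32 − m_{k+1}²)/d_k, a_{k+1} = ⌊(a₀ + m_{k+1})/d_{k+1}⌋ (starting m₀ = 0, d₀ = 1), with convergents p_k = a_k·p_{k-1} + p_{k-2}, q_k = a_k·q_{k-1} + q_{k-2} (p₋₁ = 1, q₋₁ = 0):
  k = 0: a₀ = 5; p₀/q₀ = 5/1; p₀² − 32·q₀² = 25 − 32 = -7.
  k = 1: m = 5, d = 7, a = ⌊(5 + 5)/7⌋ = 1; p/q = (1·5 + 1)/(1·1 + 0) = 6/1; p² − 32·q² = 36 − 32 = 4.
  k = 2: m = 2, d = 4, a = ⌊(5 + 2)/4⌋ = 1; p/q = (1·6 + 5)/(1·1 + 1) = 11/2; p² − 32·q² = 121 − 128 = -7.
  k = 3: m = 2, d = 7, a = ⌊(5 + 2)/7⌋ = 1; p/q = (1·11 + 6)/(1·2 + 1) = 17/3; p² − 32·q² = 289 − 288 = 1.
  The first convergent with p² − 32·q² = 1 gives the fundamental solution (x₁, y₁) = (17, 3).
Step 2: Apply the recurrence (x_{n+1}, y_{n+1}) = (x₁x_n + 32y₁y_n, x₁y_n + y₁x_n) repeatedly.
  From (x_1, y_1) = (17, 3): x_2 = 17·17 + 32·3·3 = 577; y_2 = 17·3 + 3·17 = 102.
  From (x_2, y_2) = (577, 102): x_3 = 17·577 + 32·3·102 = 19601; y_3 = 17·102 + 3·577 = 3465.
  From (x_3, y_3) = (19601, 3465): x_4 = 17·19601 + 32·3·3465 = 665857; y_4 = 17·3465 + 3·19601 = 117708.
Step 3: Verify x_4² - 32·y_4² = 443365544449 - 443365544448 = 1 (should be 1). ✓

(x_1, y_1) = (17, 3); (x_4, y_4) = (665857, 117708).


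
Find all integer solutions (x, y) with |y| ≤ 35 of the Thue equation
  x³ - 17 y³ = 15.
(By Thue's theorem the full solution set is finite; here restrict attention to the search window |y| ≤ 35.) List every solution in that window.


The equation is x³ - 17y³ = 15. For fixed y, x³ = 17·y³ + 15, so a solution requires the RHS to be a perfect cube.
Strategy: iterate y from -35 to 35, compute RHS = 17·y³ + 15, and check whether it is a (positive or negative) perfect cube.
Check small values of y:
  y = 0: RHS = 15 is not a perfect cube.
  y = 1: RHS = 32 is not a perfect cube.
  y = -1: RHS = -2 is not a perfect cube.
  y = 2: RHS = 151 is not a perfect cube.
  y = -2: RHS = -121 is not a perfect cube.
  y = 3: RHS = 474 is not a perfect cube.
  y = -3: RHS = -444 is not a perfect cube.
Continuing the search up to |y| = 35 finds no solutions either.
No (x, y) in the scanned range satisfies the equation.

No integer solutions with |y| ≤ 35.


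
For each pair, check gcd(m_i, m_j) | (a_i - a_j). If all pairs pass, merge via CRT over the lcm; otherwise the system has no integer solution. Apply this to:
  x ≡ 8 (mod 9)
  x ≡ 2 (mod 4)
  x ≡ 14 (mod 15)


Moduli 9, 4, 15 are not pairwise coprime, so CRT works modulo lcm(m_i) when all pairwise compatibility conditions hold.
Pairwise compatibility: gcd(m_i, m_j) must divide a_i - a_j for every pair.
Merge one congruence at a time:
  Start: x ≡ 8 (mod 9).
  Combine with x ≡ 2 (mod 4): gcd(9, 4) = 1; 2 - 8 = -6, which IS divisible by 1, so compatible.
    Write x = 8 + 9·t and substitute into x ≡ 2 (mod 4): 9·t ≡ 2 − 8 = -6 (mod 4).
    Reduce coefficients mod 4: 1·t ≡ 2 (mod 4).
    So t ≡ 2 (mod 4).
    Then x = 8 + 9·2 = 26, valid modulo lcm(9, 4) = 36: x ≡ 26 (mod 36).
  Combine with x ≡ 14 (mod 15): gcd(36, 15) = 3; 14 - 26 = -12, which IS divisible by 3, so compatible.
    Write x = 26 + 36·t and substitute into x ≡ 14 (mod 15): 36·t ≡ 14 − 26 = -12 (mod 15).
    Divide the congruence (and modulus) by g = 3: 12·t ≡ -4 (mod 5).
    Reduce coefficients mod 5: 2·t ≡ 1 (mod 5).
    The inverse of 2 mod 5 is 3 (since 2·3 = 6 = 1·5 + 1), so t ≡ 3·1 = 3 ≡ 3 (mod 5).
    Then x = 26 + 36·3 = 134, valid modulo lcm(36, 15) = 180: x ≡ 134 (mod 180).
Verify: 134 mod 9 = 8, 134 mod 4 = 2, 134 mod 15 = 14.

x ≡ 134 (mod 180).


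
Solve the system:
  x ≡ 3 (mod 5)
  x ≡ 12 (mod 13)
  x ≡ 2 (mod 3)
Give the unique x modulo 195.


Moduli 5, 13, 3 are pairwise coprime; by CRT there is a unique solution modulo M = 5 · 13 · 3 = 195.
Solve pairwise, accumulating the modulus:
  Start with x ≡ 3 (mod 5).
  Combine with x ≡ 12 (mod 13): since gcd(5, 13) = 1, we get a unique residue mod 65.
    Write x = 3 + 5·t and substitute into x ≡ 12 (mod 13): 5·t ≡ 12 − 3 = 9 (mod 13).
    The inverse of 5 mod 13 is 8 (since 5·8 = 40 = 3·13 + 1), so t ≡ 8·9 = 72 ≡ 7 (mod 13).
    Then x = 3 + 5·7 = 38, valid modulo lcm(5, 13) = 65: x ≡ 38 (mod 65).
  Combine with x ≡ 2 (mod 3): since gcd(65, 3) = 1, we get a unique residue mod 195.
    Write x = 38 + 65·t and substitute into x ≡ 2 (mod 3): 65·t ≡ 2 − 38 = -36 (mod 3).
    Reduce coefficients mod 3: 2·t ≡ 0 (mod 3).
    The inverse of 2 mod 3 is 2 (since 2·2 = 4 = 1·3 + 1), so t ≡ 2·0 = 0 ≡ 0 (mod 3).
    Then x = 38 + 65·0 = 38, valid modulo lcm(65, 3) = 195: x ≡ 38 (mod 195).
Verify: 38 mod 5 = 3 ✓, 38 mod 13 = 12 ✓, 38 mod 3 = 2 ✓.

x ≡ 38 (mod 195).


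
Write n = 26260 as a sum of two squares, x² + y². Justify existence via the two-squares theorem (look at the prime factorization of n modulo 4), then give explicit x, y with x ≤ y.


Step 1: Factor n = 26260 = 2^2 · 5 · 13 · 101.
Step 2: Check the mod-4 condition on each prime factor: 2 = 2 (special); 5 ≡ 1 (mod 4), exponent 1; 13 ≡ 1 (mod 4), exponent 1; 101 ≡ 1 (mod 4), exponent 1.
All primes ≡ 3 (mod 4) appear to even exponent (or don't appear), so by the two-squares theorem n IS expressible as a sum of two squares.
Step 3: Build a representation. Group n = k² · m with k = 2 and m = 5 · 13 · 101 = 6565 (a product of primes ≡ 1 (mod 4)); a representation of m scales to one of n via (k·x)² + (k·y)² = k²(x² + y²). Each prime p ≡ 1 (mod 4) is itself a sum of two squares; find a² by testing p − a² for a perfect square:
  5: 5 − 1² = 4 = 2² ⇒ 5 = 1² + 2².
  13: 13 − 1² = 12, 13 − 2² = 9 = 3² ⇒ 13 = 2² + 3².
  101: 101 − 1² = 100 = 10² ⇒ 101 = 1² + 10².
  Combine using the Brahmagupta–Fibonacci identity (a² + b²)(c² + d²) = (ac − bd)² + (ad + bc)² = (ac + bd)² + (ad − bc)²:
  5 · 13 = 65: from (1² + 2²)(2² + 3²), take (1·2 − 2·3, 1·3 + 2·2) = (2 − 6, 3 + 4) = (-4, 7); dropping signs (only squares matter) gives (4, 7); check 4² + 7² = 16 + 49 = 65 ✓.
  65 · 101 = 6565: from (4² + 7²)(1² + 10²), take (4·1 − 7·10, 4·10 + 7·1) = (4 − 70, 40 + 7) = (-66, 47); dropping signs (only squares matter) gives (66, 47); check 66² + 47² = 4356 + 2209 = 6565 ✓.
  Scale by k = 2: (2·66, 2·47) = (132, 94).
Step 4: Order so x ≤ y and verify: 94² + 132² = 8836 + 17424 = 26260 = n. ✓

n = 26260 = 94² + 132² (one valid representation with x ≤ y).


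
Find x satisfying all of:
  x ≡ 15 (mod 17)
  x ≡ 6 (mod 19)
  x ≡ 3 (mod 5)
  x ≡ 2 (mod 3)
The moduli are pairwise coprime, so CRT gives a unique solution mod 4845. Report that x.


Product of moduli M = 17 · 19 · 5 · 3 = 4845.
Merge one congruence at a time:
  Start: x ≡ 15 (mod 17).
  Combine with x ≡ 6 (mod 19); new modulus lcm = 323.
    Write x = 15 + 17·t and substitute into x ≡ 6 (mod 19): 17·t ≡ 6 − 15 = -9 (mod 19).
    Reduce coefficients mod 19: 17·t ≡ 10 (mod 19).
    The inverse of 17 mod 19 is 9 (since 17·9 = 153 = 8·19 + 1), so t ≡ 9·10 = 90 ≡ 14 (mod 19).
    Then x = 15 + 17·14 = 253, valid modulo lcm(17, 19) = 323: x ≡ 253 (mod 323).
  Combine with x ≡ 3 (mod 5); new modulus lcm = 1615.
    Write x = 253 + 323·t and substitute into x ≡ 3 (mod 5): 323·t ≡ 3 − 253 = -250 (mod 5).
    Reduce coefficients mod 5: 3·t ≡ 0 (mod 5).
    The inverse of 3 mod 5 is 2 (since 3·2 = 6 = 1·5 + 1), so t ≡ 2·0 = 0 ≡ 0 (mod 5).
    Then x = 253 + 323·0 = 253, valid modulo lcm(323, 5) = 1615: x ≡ 253 (mod 1615).
  Combine with x ≡ 2 (mod 3); new modulus lcm = 4845.
    Write x = 253 + 1615·t and substitute into x ≡ 2 (mod 3): 1615·t ≡ 2 − 253 = -251 (mod 3).
    Reduce coefficients mod 3: 1·t ≡ 1 (mod 3).
    So t ≡ 1 (mod 3).
    Then x = 253 + 1615·1 = 1868, valid modulo lcm(1615, 3) = 4845: x ≡ 1868 (mod 4845).
Verify against each original: 1868 mod 17 = 15, 1868 mod 19 = 6, 1868 mod 5 = 3, 1868 mod 3 = 2.

x ≡ 1868 (mod 4845).


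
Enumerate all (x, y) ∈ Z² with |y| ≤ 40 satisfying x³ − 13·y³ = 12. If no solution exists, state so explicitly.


The equation is x³ - 13y³ = 12. For fixed y, x³ = 13·y³ + 12, so a solution requires the RHS to be a perfect cube.
Strategy: iterate y from -40 to 40, compute RHS = 13·y³ + 12, and check whether it is a (positive or negative) perfect cube.
Check small values of y:
  y = 0: RHS = 12 is not a perfect cube.
  y = 1: RHS = 25 is not a perfect cube.
  y = -1: RHS = -1 = (-1)³ ⇒ x = -1 works.
  y = 2: RHS = 116 is not a perfect cube.
  y = -2: RHS = -92 is not a perfect cube.
  y = 3: RHS = 363 is not a perfect cube.
  y = -3: RHS = -339 is not a perfect cube.
Continuing the search up to |y| = 40 finds no further solutions beyond those listed.
Collected solutions: (-1, -1).

Solutions (with |y| ≤ 40): (-1, -1).


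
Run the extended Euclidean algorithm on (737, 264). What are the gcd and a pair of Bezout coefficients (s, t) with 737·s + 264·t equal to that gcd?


Euclidean algorithm on (737, 264) — divide until remainder is 0:
  737 = 2 · 264 + 209
  264 = 1 · 209 + 55
  209 = 3 · 55 + 44
  55 = 1 · 44 + 11
  44 = 4 · 11 + 0
gcd(737, 264) = 11.
Track Bezout coefficients alongside the remainders: start with r₀ = 737 = a·1 + b·0 (s = 1, t = 0) and r₁ = 264 = a·0 + b·1 (s = 0, t = 1); each new remainder r_{k+1} = r_{k-1} − q_k·r_k inherits s_{k+1} = s_{k-1} − q_k·s_k, t_{k+1} = t_{k-1} − q_k·t_k, so r_k = a·s_k + b·t_k at every step:
  q = 2: r = 209, s = 1 − 2·0 = 1, t = 0 − 2·1 = -2  (check: 737·1 + 264·(-2) = 209)
  q = 1: r = 55, s = 0 − 1·1 = -1, t = 1 − 1·(-2) = 3  (check: 737·(-1) + 264·3 = 55)
  q = 3: r = 44, s = 1 − 3·(-1) = 4, t = -2 − 3·3 = -11  (check: 737·4 + 264·(-11) = 44)
  q = 1: r = 11, s = -1 − 1·4 = -5, t = 3 − 1·(-11) = 14  (check: 737·(-5) + 264·14 = 11)
The row with r = 11 (the gcd) gives the Bezout coefficients s = -5, t = 14.
Result: 737 · (-5) + 264 · (14) = 11.

gcd(737, 264) = 11; s = -5, t = 14 (check: 737·(-5) + 264·14 = 11).


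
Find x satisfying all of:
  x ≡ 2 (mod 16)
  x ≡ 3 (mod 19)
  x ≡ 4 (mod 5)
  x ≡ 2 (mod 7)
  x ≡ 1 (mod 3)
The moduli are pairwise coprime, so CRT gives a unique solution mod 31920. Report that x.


Product of moduli M = 16 · 19 · 5 · 7 · 3 = 31920.
Merge one congruence at a time:
  Start: x ≡ 2 (mod 16).
  Combine with x ≡ 3 (mod 19); new modulus lcm = 304.
    Write x = 2 + 16·t and substitute into x ≡ 3 (mod 19): 16·t ≡ 3 − 2 = 1 (mod 19).
    The inverse of 16 mod 19 is 6 (since 16·6 = 96 = 5·19 + 1), so t ≡ 6·1 = 6 ≡ 6 (mod 19).
    Then x = 2 + 16·6 = 98, valid modulo lcm(16, 19) = 304: x ≡ 98 (mod 304).
  Combine with x ≡ 4 (mod 5); new modulus lcm = 1520.
    Write x = 98 + 304·t and substitute into x ≡ 4 (mod 5): 304·t ≡ 4 − 98 = -94 (mod 5).
    Reduce coefficients mod 5: 4·t ≡ 1 (mod 5).
    The inverse of 4 mod 5 is 4 (since 4·4 = 16 = 3·5 + 1), so t ≡ 4·1 = 4 ≡ 4 (mod 5).
    Then x = 98 + 304·4 = 1314, valid modulo lcm(304, 5) = 1520: x ≡ 1314 (mod 1520).
  Combine with x ≡ 2 (mod 7); new modulus lcm = 10640.
    Write x = 1314 + 1520·t and substitute into x ≡ 2 (mod 7): 1520·t ≡ 2 − 1314 = -1312 (mod 7).
    Reduce coefficients mod 7: 1·t ≡ 4 (mod 7).
    So t ≡ 4 (mod 7).
    Then x = 1314 + 1520·4 = 7394, valid modulo lcm(1520, 7) = 10640: x ≡ 7394 (mod 10640).
  Combine with x ≡ 1 (mod 3); new modulus lcm = 31920.
    Write x = 7394 + 10640·t and substitute into x ≡ 1 (mod 3): 10640·t ≡ 1 − 7394 = -7393 (mod 3).
    Reduce coefficients mod 3: 2·t ≡ 2 (mod 3).
    The inverse of 2 mod 3 is 2 (since 2·2 = 4 = 1·3 + 1), so t ≡ 2·2 = 4 ≡ 1 (mod 3).
    Then x = 7394 + 10640·1 = 18034, valid modulo lcm(10640, 3) = 31920: x ≡ 18034 (mod 31920).
Verify against each original: 18034 mod 16 = 2, 18034 mod 19 = 3, 18034 mod 5 = 4, 18034 mod 7 = 2, 18034 mod 3 = 1.

x ≡ 18034 (mod 31920).


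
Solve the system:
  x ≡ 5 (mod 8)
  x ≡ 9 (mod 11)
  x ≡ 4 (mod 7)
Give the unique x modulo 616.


Moduli 8, 11, 7 are pairwise coprime; by CRT there is a unique solution modulo M = 8 · 11 · 7 = 616.
Solve pairwise, accumulating the modulus:
  Start with x ≡ 5 (mod 8).
  Combine with x ≡ 9 (mod 11): since gcd(8, 11) = 1, we get a unique residue mod 88.
    Write x = 5 + 8·t and substitute into x ≡ 9 (mod 11): 8·t ≡ 9 − 5 = 4 (mod 11).
    The inverse of 8 mod 11 is 7 (since 8·7 = 56 = 5·11 + 1), so t ≡ 7·4 = 28 ≡ 6 (mod 11).
    Then x = 5 + 8·6 = 53, valid modulo lcm(8, 11) = 88: x ≡ 53 (mod 88).
  Combine with x ≡ 4 (mod 7): since gcd(88, 7) = 1, we get a unique residue mod 616.
    Write x = 53 + 88·t and substitute into x ≡ 4 (mod 7): 88·t ≡ 4 − 53 = -49 (mod 7).
    Reduce coefficients mod 7: 4·t ≡ 0 (mod 7).
    The inverse of 4 mod 7 is 2 (since 4·2 = 8 = 1·7 + 1), so t ≡ 2·0 = 0 ≡ 0 (mod 7).
    Then x = 53 + 88·0 = 53, valid modulo lcm(88, 7) = 616: x ≡ 53 (mod 616).
Verify: 53 mod 8 = 5 ✓, 53 mod 11 = 9 ✓, 53 mod 7 = 4 ✓.

x ≡ 53 (mod 616).


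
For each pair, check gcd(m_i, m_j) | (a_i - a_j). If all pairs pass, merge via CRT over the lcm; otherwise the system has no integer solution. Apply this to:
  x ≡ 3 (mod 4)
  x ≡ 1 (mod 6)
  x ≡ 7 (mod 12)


Moduli 4, 6, 12 are not pairwise coprime, so CRT works modulo lcm(m_i) when all pairwise compatibility conditions hold.
Pairwise compatibility: gcd(m_i, m_j) must divide a_i - a_j for every pair.
Merge one congruence at a time:
  Start: x ≡ 3 (mod 4).
  Combine with x ≡ 1 (mod 6): gcd(4, 6) = 2; 1 - 3 = -2, which IS divisible by 2, so compatible.
    Write x = 3 + 4·t and substitute into x ≡ 1 (mod 6): 4·t ≡ 1 − 3 = -2 (mod 6).
    Divide the congruence (and modulus) by g = 2: 2·t ≡ -1 (mod 3).
    Reduce coefficients mod 3: 2·t ≡ 2 (mod 3).
    The inverse of 2 mod 3 is 2 (since 2·2 = 4 = 1·3 + 1), so t ≡ 2·2 = 4 ≡ 1 (mod 3).
    Then x = 3 + 4·1 = 7, valid modulo lcm(4, 6) = 12: x ≡ 7 (mod 12).
  Combine with x ≡ 7 (mod 12): gcd(12, 12) = 12; 7 - 7 = 0, which IS divisible by 12, so compatible.
    Write x = 7 + 12·t and substitute into x ≡ 7 (mod 12): 12·t ≡ 7 − 7 = 0 (mod 12).
    Divide the congruence (and modulus) by g = 12: 1·t ≡ 0 (mod 1).
    Modulo 1 every t works; take t = 0.
    Then x = 7 + 12·0 = 7, valid modulo lcm(12, 12) = 12: x ≡ 7 (mod 12).
Verify: 7 mod 4 = 3, 7 mod 6 = 1, 7 mod 12 = 7.

x ≡ 7 (mod 12).


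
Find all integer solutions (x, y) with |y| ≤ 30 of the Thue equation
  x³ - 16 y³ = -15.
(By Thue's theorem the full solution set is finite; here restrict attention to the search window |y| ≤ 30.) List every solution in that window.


The equation is x³ - 16y³ = -15. For fixed y, x³ = 16·y³ − 15, so a solution requires the RHS to be a perfect cube.
Strategy: iterate y from -30 to 30, compute RHS = 16·y³ − 15, and check whether it is a (positive or negative) perfect cube.
Check small values of y:
  y = 0: RHS = -15 is not a perfect cube.
  y = 1: RHS = 1 = (1)³ ⇒ x = 1 works.
  y = -1: RHS = -31 is not a perfect cube.
  y = 2: RHS = 113 is not a perfect cube.
  y = -2: RHS = -143 is not a perfect cube.
  y = 3: RHS = 417 is not a perfect cube.
  y = -3: RHS = -447 is not a perfect cube.
Continuing the search up to |y| = 30 finds no further solutions beyond those listed.
Collected solutions: (1, 1).

Solutions (with |y| ≤ 30): (1, 1).
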